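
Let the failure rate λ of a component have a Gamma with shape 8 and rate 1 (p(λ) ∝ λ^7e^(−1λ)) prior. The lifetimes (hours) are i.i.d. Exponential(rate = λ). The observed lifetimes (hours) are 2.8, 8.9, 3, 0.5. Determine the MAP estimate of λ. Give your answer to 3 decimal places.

The Exponential(rate=λ) likelihood is ∝ λ^n e^(−λΣtᵢ). Here n = 4 and Σtᵢ = 2.8 + 8.9 + 3 + 0.5 = 15.2.
Posterior ∝ λ^7e^(−1λ) · λ^4e^(−15.2λ) = λ^11e^(−16.2λ), i.e. Gamma(12, 16.2).
Mode = (a−1)/b = 11/16.2 ≈ 0.679.

λ̂_MAP = 0.679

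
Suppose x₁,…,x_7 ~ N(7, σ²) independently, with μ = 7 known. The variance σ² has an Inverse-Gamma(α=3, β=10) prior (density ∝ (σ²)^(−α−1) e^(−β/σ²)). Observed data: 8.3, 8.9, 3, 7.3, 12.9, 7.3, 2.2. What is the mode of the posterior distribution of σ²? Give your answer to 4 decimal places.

Sum of squared deviations about the known mean: SS = (8.3−7)² + (8.9−7)² + (3−7)² + (7.3−7)² + (12.9−7)² + (7.3−7)² + (2.2−7)² = 79.33.
The Normal likelihood contributes (σ²)^(−n/2) exp(−SS/(2σ²)), so the posterior is Inverse-Gamma(α + n/2, β + SS/2) = Inverse-Gamma(6.5, 49.665).
The mode of Inverse-Gamma(a, b) is b/(a+1) = 49.665/7.5 ≈ 6.6220.

σ̂²_MAP = 6.6220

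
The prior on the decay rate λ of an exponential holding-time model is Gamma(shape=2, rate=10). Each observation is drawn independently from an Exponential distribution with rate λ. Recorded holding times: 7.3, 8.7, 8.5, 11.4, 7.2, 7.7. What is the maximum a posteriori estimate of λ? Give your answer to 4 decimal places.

λ̂_MAP = 0.1151

The Exponential(rate=λ) likelihood is ∝ λ^n e^(−λΣtᵢ). Here n = 6 and Σtᵢ = 7.3 + 8.7 + 8.5 + 11.4 + 7.2 + 7.7 = 50.8.
Posterior ∝ λe^(−10λ) · λ^6e^(−50.8λ) = λ^7e^(−60.8λ), i.e. Gamma(8, 60.8).
Mode = (a−1)/b = 7/60.8 ≈ 0.1151.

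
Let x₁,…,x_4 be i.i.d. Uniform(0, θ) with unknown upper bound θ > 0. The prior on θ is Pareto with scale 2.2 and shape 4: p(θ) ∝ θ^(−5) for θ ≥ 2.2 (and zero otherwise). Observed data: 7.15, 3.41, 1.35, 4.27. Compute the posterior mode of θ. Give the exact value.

θ̂_MAP = 7.15

The Uniform(0, θ) likelihood is θ^(−n) for θ ≥ max(xᵢ), zero otherwise. Here max(xᵢ) = 7.15.
Posterior ∝ θ^(−5) · θ^(−4) = θ^(−9) on θ ≥ max(2.2, 7.15) = 7.15.
This density is strictly decreasing in θ, so the posterior mode lies at the lower boundary of the support.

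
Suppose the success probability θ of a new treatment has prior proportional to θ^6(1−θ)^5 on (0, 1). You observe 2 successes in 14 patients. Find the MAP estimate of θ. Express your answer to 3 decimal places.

The prior density ∝ θ^6(1−θ)^5 is the kernel of Beta(7, 6).
Data: 2 successes in 14 trials. The binomial likelihood contributes θ^2(1−θ)^12, so the posterior is Beta(7+2, 6+12) = Beta(9, 18).
For Beta(a, b) with a, b > 1 the mode is (a−1)/(a+b−2) = 8/25 ≈ 0.320.

θ̂_MAP = 0.320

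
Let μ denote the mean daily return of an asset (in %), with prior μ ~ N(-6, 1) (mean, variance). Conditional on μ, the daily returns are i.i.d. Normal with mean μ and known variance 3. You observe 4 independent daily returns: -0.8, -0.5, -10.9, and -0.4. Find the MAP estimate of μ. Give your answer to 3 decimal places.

n = 4; x̄ = ((-0.8) + (-0.5) + (-10.9) + (-0.4))/4 = -12.6/4 = -3.15.
For a Normal prior and Normal likelihood with known variance, the posterior is Normal; its mode equals its mean, the precision-weighted average.
Prior precision 1/σ₀² = 1/1 = 1; data precision n/σ² = 4/3.
μ̂ = (1·(-6) + (4/3)·(-3.15)) / (1 + 4/3) = (-10.2)/(7/3) = -153/35 ≈ -4.371.

μ̂_MAP = -4.371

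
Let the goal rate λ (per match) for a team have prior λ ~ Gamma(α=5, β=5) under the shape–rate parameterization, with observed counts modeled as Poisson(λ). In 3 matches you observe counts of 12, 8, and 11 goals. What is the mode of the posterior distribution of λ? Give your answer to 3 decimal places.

λ̂_MAP = 4.375

Σxᵢ = 12+8+11 = 31, with n = 3.
Posterior ∝ λ^4e^(−5λ) · λ^31e^(−3λ) = λ^35e^(−8λ), i.e. Gamma(shape=36, rate=8).
The mode of a Gamma(a, b) with a ≥ 1 (shape–rate) is (a−1)/b = 35/8 ≈ 4.375.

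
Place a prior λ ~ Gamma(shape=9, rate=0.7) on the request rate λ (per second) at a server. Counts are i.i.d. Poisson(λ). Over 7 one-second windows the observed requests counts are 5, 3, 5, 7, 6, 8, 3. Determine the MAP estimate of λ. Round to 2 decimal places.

Σxᵢ = 5+3+5+7+6+8+3 = 37, with n = 7.
Posterior ∝ λ^8e^(−0.7λ) · λ^37e^(−7λ) = λ^45e^(−7.7λ), i.e. Gamma(shape=46, rate=7.7).
The mode of a Gamma(a, b) with a ≥ 1 (shape–rate) is (a−1)/b = 45/7.7 ≈ 5.84.

λ̂_MAP = 5.84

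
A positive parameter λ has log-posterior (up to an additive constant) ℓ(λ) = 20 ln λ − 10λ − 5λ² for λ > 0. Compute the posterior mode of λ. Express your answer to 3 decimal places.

ℓ'(λ) = 20/λ − 10 − 10λ. Setting this to zero and multiplying by λ: 10λ² + 10λ − 20 = 0.
λ = (−10 + √(10² + 4·10·20)) / (2·10) = (−10 + √900) / 20 = (−10 + 30)/20 = 1.
ℓ''(λ) = −20/λ² − 10 < 0, confirming a maximum.

λ̂_MAP = 1.000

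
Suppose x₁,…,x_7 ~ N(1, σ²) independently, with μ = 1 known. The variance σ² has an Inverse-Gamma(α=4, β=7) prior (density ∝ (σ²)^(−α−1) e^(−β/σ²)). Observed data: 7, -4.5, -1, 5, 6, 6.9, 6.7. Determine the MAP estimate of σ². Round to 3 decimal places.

Sum of squared deviations about the known mean: SS = (7−1)² + (-4.5−1)² + (-1−1)² + (5−1)² + (6−1)² + (6.9−1)² + (6.7−1)² = 178.55.
The Normal likelihood contributes (σ²)^(−n/2) exp(−SS/(2σ²)), so the posterior is Inverse-Gamma(α + n/2, β + SS/2) = Inverse-Gamma(7.5, 96.275).
The mode of Inverse-Gamma(a, b) is b/(a+1) = 96.275/8.5 ≈ 11.326.

σ̂²_MAP = 11.326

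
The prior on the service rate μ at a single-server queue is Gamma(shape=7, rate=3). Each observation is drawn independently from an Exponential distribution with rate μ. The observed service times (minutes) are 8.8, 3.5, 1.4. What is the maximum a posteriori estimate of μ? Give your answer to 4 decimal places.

μ̂_MAP = 0.5389

The Exponential(rate=μ) likelihood is ∝ μ^n e^(−μΣtᵢ). Here n = 3 and Σtᵢ = 8.8 + 3.5 + 1.4 = 13.7.
Posterior ∝ μ^6e^(−3μ) · μ^3e^(−13.7μ) = μ^9e^(−16.7μ), i.e. Gamma(10, 16.7).
Mode = (a−1)/b = 9/16.7 ≈ 0.5389.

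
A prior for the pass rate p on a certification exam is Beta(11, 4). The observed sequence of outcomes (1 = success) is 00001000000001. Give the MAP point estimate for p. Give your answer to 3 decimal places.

Prior: Beta(11, 4).
Data: 2 successes in 14 trials (from the sequence). The binomial likelihood contributes p^2(1−p)^12, so the posterior is Beta(11+2, 4+12) = Beta(13, 16).
For Beta(a, b) with a, b > 1 the mode is (a−1)/(a+b−2) = 12/27 ≈ 0.444.

p̂_MAP = 0.444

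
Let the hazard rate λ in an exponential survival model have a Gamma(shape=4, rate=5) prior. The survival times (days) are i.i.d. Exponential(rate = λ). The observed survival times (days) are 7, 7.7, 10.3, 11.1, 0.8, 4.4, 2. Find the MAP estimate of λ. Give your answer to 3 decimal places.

λ̂_MAP = 0.207

The Exponential(rate=λ) likelihood is ∝ λ^n e^(−λΣtᵢ). Here n = 7 and Σtᵢ = 7 + 7.7 + 10.3 + 11.1 + 0.8 + 4.4 + 2 = 43.3.
Posterior ∝ λ^3e^(−5λ) · λ^7e^(−43.3λ) = λ^10e^(−48.3λ), i.e. Gamma(11, 48.3).
Mode = (a−1)/b = 10/48.3 ≈ 0.207.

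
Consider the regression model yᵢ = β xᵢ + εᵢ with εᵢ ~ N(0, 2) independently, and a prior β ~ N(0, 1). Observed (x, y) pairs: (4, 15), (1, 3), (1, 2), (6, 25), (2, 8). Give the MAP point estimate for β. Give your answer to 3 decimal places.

β̂_MAP = 3.850

log p(β | y) = −Σ(yᵢ − βxᵢ)²/(2·2) − β²/(2·1) + const.
Setting the derivative to zero: Σxᵢ(yᵢ − βxᵢ)/2 − β/1 = 0, so β = Σxᵢyᵢ / (Σxᵢ² + σ²/τ²).
Σxᵢyᵢ = 4·15 + 1·3 + 1·2 + 6·25 + 2·8 = 231; Σxᵢ² = 58; σ²/τ² = 2.
β̂_MAP = 231 / (58 + 2) = 231/60 ≈ 3.850.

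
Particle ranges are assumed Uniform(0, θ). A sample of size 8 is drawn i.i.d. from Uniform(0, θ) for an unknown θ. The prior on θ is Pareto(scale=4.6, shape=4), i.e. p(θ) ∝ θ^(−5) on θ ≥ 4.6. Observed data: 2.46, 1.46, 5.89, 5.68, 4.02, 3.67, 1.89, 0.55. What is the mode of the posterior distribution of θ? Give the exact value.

θ̂_MAP = 5.89

The Uniform(0, θ) likelihood is θ^(−n) for θ ≥ max(xᵢ), zero otherwise. Here max(xᵢ) = 5.89.
Posterior ∝ θ^(−5) · θ^(−8) = θ^(−13) on θ ≥ max(4.6, 5.89) = 5.89.
This density is strictly decreasing in θ, so the posterior mode lies at the lower boundary of the support.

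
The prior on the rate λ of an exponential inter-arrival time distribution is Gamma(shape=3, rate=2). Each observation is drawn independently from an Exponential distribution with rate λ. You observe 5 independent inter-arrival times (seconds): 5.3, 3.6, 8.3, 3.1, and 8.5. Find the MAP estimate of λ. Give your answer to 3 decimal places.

λ̂_MAP = 0.227

The Exponential(rate=λ) likelihood is ∝ λ^n e^(−λΣtᵢ). Here n = 5 and Σtᵢ = 5.3 + 3.6 + 8.3 + 3.1 + 8.5 = 28.8.
Posterior ∝ λ^2e^(−2λ) · λ^5e^(−28.8λ) = λ^7e^(−30.8λ), i.e. Gamma(8, 30.8).
Mode = (a−1)/b = 7/30.8 ≈ 0.227.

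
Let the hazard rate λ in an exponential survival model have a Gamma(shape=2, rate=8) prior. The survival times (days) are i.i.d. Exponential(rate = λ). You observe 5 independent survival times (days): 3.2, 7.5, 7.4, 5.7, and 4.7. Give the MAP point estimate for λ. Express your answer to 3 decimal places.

λ̂_MAP = 0.164

The Exponential(rate=λ) likelihood is ∝ λ^n e^(−λΣtᵢ). Here n = 5 and Σtᵢ = 3.2 + 7.5 + 7.4 + 5.7 + 4.7 = 28.5.
Posterior ∝ λe^(−8λ) · λ^5e^(−28.5λ) = λ^6e^(−36.5λ), i.e. Gamma(7, 36.5).
Mode = (a−1)/b = 6/36.5 ≈ 0.164.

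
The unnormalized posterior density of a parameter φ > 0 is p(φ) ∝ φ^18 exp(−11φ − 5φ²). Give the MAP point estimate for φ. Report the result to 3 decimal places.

ℓ'(φ) = 18/φ − 11 − 10φ. Setting this to zero and multiplying by φ: 10φ² + 11φ − 18 = 0.
φ = (−11 + √(11² + 4·10·18)) / (2·10) = (−11 + √841) / 20 = (−11 + 29)/20 = 9/10.
ℓ''(φ) = −18/φ² − 10 < 0, confirming a maximum.

φ̂_MAP = 0.900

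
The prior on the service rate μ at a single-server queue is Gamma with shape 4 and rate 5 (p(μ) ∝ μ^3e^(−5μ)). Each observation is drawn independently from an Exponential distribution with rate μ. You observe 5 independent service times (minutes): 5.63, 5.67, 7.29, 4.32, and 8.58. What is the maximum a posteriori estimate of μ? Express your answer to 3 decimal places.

The Exponential(rate=μ) likelihood is ∝ μ^n e^(−μΣtᵢ). Here n = 5 and Σtᵢ = 5.63 + 5.67 + 7.29 + 4.32 + 8.58 = 31.49.
Posterior ∝ μ^3e^(−5μ) · μ^5e^(−31.49μ) = μ^8e^(−36.49μ), i.e. Gamma(9, 36.49).
Mode = (a−1)/b = 8/36.49 ≈ 0.219.

μ̂_MAP = 0.219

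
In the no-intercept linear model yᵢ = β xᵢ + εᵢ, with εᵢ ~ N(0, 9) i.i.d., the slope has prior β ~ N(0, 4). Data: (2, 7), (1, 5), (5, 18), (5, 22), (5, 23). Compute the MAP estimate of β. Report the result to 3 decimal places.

β̂_MAP = 4.061

log p(β | y) = −Σ(yᵢ − βxᵢ)²/(2·9) − β²/(2·4) + const.
Setting the derivative to zero: Σxᵢ(yᵢ − βxᵢ)/9 − β/4 = 0, so β = Σxᵢyᵢ / (Σxᵢ² + σ²/τ²).
Σxᵢyᵢ = 2·7 + 1·5 + 5·18 + 5·22 + 5·23 = 334; Σxᵢ² = 80; σ²/τ² = 2.25.
β̂_MAP = 334 / (80 + 2.25) = 334/82.25 ≈ 4.061.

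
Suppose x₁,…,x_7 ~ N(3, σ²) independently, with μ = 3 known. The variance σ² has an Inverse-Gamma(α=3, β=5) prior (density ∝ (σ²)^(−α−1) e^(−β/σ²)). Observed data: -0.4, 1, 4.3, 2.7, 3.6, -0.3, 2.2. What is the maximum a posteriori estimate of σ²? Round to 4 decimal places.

Sum of squared deviations about the known mean: SS = (-0.4−3)² + (1−3)² + (4.3−3)² + (2.7−3)² + (3.6−3)² + (-0.3−3)² + (2.2−3)² = 29.23.
The Normal likelihood contributes (σ²)^(−n/2) exp(−SS/(2σ²)), so the posterior is Inverse-Gamma(α + n/2, β + SS/2) = Inverse-Gamma(6.5, 19.615).
The mode of Inverse-Gamma(a, b) is b/(a+1) = 19.615/7.5 ≈ 2.6153.

σ̂²_MAP = 2.6153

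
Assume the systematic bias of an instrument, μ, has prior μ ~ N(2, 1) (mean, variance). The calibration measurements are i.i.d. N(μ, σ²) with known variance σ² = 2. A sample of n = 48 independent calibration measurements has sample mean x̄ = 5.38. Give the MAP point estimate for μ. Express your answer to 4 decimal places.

n = 48, x̄ = 5.38.
For a Normal prior and Normal likelihood with known variance, the posterior is Normal; its mode equals its mean, the precision-weighted average.
Prior precision 1/σ₀² = 1/1 = 1; data precision n/σ² = 48/2 = 24.
μ̂ = (1·2 + 24·5.38) / (1 + 24) = 131.12/25 = 5.2448.

μ̂_MAP = 5.2448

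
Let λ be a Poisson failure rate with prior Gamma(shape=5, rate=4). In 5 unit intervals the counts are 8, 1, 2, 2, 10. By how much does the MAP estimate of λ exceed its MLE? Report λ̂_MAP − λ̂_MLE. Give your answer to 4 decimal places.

MAP − MLE = -1.6000

Σxᵢ = 23. Posterior is Gamma(28, 9); MAP = (28−1)/9 = 27/9 ≈ 3.00000.
MLE = x̄ = 23/5 ≈ 4.60000.
Difference = 27/9 − 23/5 = -8/5 ≈ -1.6000.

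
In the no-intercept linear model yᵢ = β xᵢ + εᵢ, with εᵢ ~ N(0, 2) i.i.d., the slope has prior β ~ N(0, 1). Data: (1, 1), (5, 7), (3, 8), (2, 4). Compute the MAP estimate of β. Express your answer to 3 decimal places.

β̂_MAP = 1.659

log p(β | y) = −Σ(yᵢ − βxᵢ)²/(2·2) − β²/(2·1) + const.
Setting the derivative to zero: Σxᵢ(yᵢ − βxᵢ)/2 − β/1 = 0, so β = Σxᵢyᵢ / (Σxᵢ² + σ²/τ²).
Σxᵢyᵢ = 1·1 + 5·7 + 3·8 + 2·4 = 68; Σxᵢ² = 39; σ²/τ² = 2.
β̂_MAP = 68 / (39 + 2) = 68/41 ≈ 1.659.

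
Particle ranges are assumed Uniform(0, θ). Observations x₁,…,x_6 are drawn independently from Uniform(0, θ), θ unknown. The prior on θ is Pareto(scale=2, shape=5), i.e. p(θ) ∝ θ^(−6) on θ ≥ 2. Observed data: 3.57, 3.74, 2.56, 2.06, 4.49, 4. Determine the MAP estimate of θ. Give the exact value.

θ̂_MAP = 4.49

The Uniform(0, θ) likelihood is θ^(−n) for θ ≥ max(xᵢ), zero otherwise. Here max(xᵢ) = 4.49.
Posterior ∝ θ^(−6) · θ^(−6) = θ^(−12) on θ ≥ max(2, 4.49) = 4.49.
This density is strictly decreasing in θ, so the posterior mode lies at the lower boundary of the support.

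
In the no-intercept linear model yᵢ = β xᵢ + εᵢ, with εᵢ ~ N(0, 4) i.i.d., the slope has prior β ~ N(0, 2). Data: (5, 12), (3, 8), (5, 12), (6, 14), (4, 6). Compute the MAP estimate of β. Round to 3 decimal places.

β̂_MAP = 2.230

log p(β | y) = −Σ(yᵢ − βxᵢ)²/(2·4) − β²/(2·2) + const.
Setting the derivative to zero: Σxᵢ(yᵢ − βxᵢ)/4 − β/2 = 0, so β = Σxᵢyᵢ / (Σxᵢ² + σ²/τ²).
Σxᵢyᵢ = 5·12 + 3·8 + 5·12 + 6·14 + 4·6 = 252; Σxᵢ² = 111; σ²/τ² = 2.
β̂_MAP = 252 / (111 + 2) = 252/113 ≈ 2.230.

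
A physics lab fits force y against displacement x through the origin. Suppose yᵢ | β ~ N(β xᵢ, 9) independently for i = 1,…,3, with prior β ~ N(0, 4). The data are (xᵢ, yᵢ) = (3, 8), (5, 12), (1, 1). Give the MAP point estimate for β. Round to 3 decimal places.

log p(β | y) = −Σ(yᵢ − βxᵢ)²/(2·9) − β²/(2·4) + const.
Setting the derivative to zero: Σxᵢ(yᵢ − βxᵢ)/9 − β/4 = 0, so β = Σxᵢyᵢ / (Σxᵢ² + σ²/τ²).
Σxᵢyᵢ = 3·8 + 5·12 + 1·1 = 85; Σxᵢ² = 35; σ²/τ² = 2.25.
β̂_MAP = 85 / (35 + 2.25) = 85/37.25 ≈ 2.282.

β̂_MAP = 2.282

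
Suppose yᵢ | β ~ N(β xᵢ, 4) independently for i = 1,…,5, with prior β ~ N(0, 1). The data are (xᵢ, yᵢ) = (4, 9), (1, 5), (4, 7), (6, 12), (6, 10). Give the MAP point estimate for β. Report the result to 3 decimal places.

log p(β | y) = −Σ(yᵢ − βxᵢ)²/(2·4) − β²/(2·1) + const.
Setting the derivative to zero: Σxᵢ(yᵢ − βxᵢ)/4 − β/1 = 0, so β = Σxᵢyᵢ / (Σxᵢ² + σ²/τ²).
Σxᵢyᵢ = 4·9 + 1·5 + 4·7 + 6·12 + 6·10 = 201; Σxᵢ² = 105; σ²/τ² = 4.
β̂_MAP = 201 / (105 + 4) = 201/109 ≈ 1.844.

β̂_MAP = 1.844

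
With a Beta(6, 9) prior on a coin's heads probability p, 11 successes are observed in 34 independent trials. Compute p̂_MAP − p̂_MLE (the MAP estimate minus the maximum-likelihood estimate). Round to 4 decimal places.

MAP − MLE = 0.0169

Posterior is Beta(17, 32); MAP = (17−1)/(49−2) = 16/47 ≈ 0.34043.
MLE ignores the prior: p̂_MLE = k/n = 11/34 ≈ 0.32353.
Difference = 16/47 − 11/34 = 27/1598 ≈ 0.0169.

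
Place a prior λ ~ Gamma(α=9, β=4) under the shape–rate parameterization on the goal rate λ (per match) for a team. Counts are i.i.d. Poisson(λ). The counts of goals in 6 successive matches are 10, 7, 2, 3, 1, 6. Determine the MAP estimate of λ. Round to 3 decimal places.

Σxᵢ = 10+7+2+3+1+6 = 29, with n = 6.
Posterior ∝ λ^8e^(−4λ) · λ^29e^(−6λ) = λ^37e^(−10λ), i.e. Gamma(shape=38, rate=10).
The mode of a Gamma(a, b) with a ≥ 1 (shape–rate) is (a−1)/b = 37/10 ≈ 3.700.

λ̂_MAP = 3.700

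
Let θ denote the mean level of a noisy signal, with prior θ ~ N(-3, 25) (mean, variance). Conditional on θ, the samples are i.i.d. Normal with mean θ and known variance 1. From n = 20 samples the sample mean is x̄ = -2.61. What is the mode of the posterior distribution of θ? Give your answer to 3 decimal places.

n = 20, x̄ = -2.61.
For a Normal prior and Normal likelihood with known variance, the posterior is Normal; its mode equals its mean, the precision-weighted average.
Prior precision 1/σ₀² = 1/25 = 0.04; data precision n/σ² = 20/1 = 20.
θ̂ = (0.04·(-3) + 20·(-2.61)) / (0.04 + 20) = (-52.32)/20.04 = -436/167 ≈ -2.611.

θ̂_MAP = -2.611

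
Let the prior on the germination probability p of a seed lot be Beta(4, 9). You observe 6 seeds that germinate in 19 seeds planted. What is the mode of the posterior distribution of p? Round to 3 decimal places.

p̂_MAP = 0.300

Prior: Beta(4, 9).
Data: 6 successes in 19 trials. The binomial likelihood contributes p^6(1−p)^13, so the posterior is Beta(4+6, 9+13) = Beta(10, 22).
For Beta(a, b) with a, b > 1 the mode is (a−1)/(a+b−2) = 9/30 ≈ 0.300.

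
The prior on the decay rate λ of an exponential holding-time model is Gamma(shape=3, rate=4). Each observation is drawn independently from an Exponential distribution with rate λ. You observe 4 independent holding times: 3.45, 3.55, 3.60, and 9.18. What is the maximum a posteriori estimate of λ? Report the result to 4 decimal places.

λ̂_MAP = 0.2523

The Exponential(rate=λ) likelihood is ∝ λ^n e^(−λΣtᵢ). Here n = 4 and Σtᵢ = 3.45 + 3.55 + 3.60 + 9.18 = 19.78.
Posterior ∝ λ^2e^(−4λ) · λ^4e^(−19.78λ) = λ^6e^(−23.78λ), i.e. Gamma(7, 23.78).
Mode = (a−1)/b = 6/23.78 ≈ 0.2523.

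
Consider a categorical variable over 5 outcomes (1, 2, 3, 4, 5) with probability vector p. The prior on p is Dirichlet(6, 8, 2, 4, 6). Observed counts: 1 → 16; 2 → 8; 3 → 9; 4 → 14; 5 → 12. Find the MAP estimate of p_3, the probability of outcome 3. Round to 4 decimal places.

The posterior is Dirichlet(αᵢ + nᵢ) = Dirichlet(22, 16, 11, 18, 18).
For a Dirichlet(a₁,…,a_K) with all aᵢ > 1, the mode has j-th component (aⱼ − 1)/(Σaᵢ − K).
Here Σaᵢ = 85 and K = 5, so p_3 = (11 − 1)/(85 − 5) = 10/80 ≈ 0.1250.

MAP estimate: 0.1250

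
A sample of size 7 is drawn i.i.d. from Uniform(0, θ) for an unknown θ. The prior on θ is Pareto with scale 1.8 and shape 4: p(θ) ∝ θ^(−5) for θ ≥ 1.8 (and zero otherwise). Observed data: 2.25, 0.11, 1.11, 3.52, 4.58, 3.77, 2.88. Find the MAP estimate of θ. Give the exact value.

The Uniform(0, θ) likelihood is θ^(−n) for θ ≥ max(xᵢ), zero otherwise. Here max(xᵢ) = 4.58.
Posterior ∝ θ^(−5) · θ^(−7) = θ^(−12) on θ ≥ max(1.8, 4.58) = 4.58.
This density is strictly decreasing in θ, so the posterior mode lies at the lower boundary of the support.

θ̂_MAP = 4.58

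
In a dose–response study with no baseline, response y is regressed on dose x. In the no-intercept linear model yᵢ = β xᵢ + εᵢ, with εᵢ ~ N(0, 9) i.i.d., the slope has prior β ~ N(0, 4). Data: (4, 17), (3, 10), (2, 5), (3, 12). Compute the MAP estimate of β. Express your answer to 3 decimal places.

β̂_MAP = 3.578

log p(β | y) = −Σ(yᵢ − βxᵢ)²/(2·9) − β²/(2·4) + const.
Setting the derivative to zero: Σxᵢ(yᵢ − βxᵢ)/9 − β/4 = 0, so β = Σxᵢyᵢ / (Σxᵢ² + σ²/τ²).
Σxᵢyᵢ = 4·17 + 3·10 + 2·5 + 3·12 = 144; Σxᵢ² = 38; σ²/τ² = 2.25.
β̂_MAP = 144 / (38 + 2.25) = 144/40.25 ≈ 3.578.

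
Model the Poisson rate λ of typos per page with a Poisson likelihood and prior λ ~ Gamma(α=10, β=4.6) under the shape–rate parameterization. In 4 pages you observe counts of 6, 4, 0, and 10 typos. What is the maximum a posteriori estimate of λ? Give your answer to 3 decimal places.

λ̂_MAP = 3.372

Σxᵢ = 6+4+0+10 = 20, with n = 4.
Posterior ∝ λ^9e^(−4.6λ) · λ^20e^(−4λ) = λ^29e^(−8.6λ), i.e. Gamma(shape=30, rate=8.6).
The mode of a Gamma(a, b) with a ≥ 1 (shape–rate) is (a−1)/b = 29/8.6 ≈ 3.372.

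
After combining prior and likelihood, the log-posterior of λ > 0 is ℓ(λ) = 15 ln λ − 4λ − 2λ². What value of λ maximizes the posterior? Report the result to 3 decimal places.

ℓ'(λ) = 15/λ − 4 − 4λ. Setting this to zero and multiplying by λ: 4λ² + 4λ − 15 = 0.
λ = (−4 + √(4² + 4·4·15)) / (2·4) = (−4 + √256) / 8 = (−4 + 16)/8 = 3/2.
ℓ''(λ) = −15/λ² − 4 < 0, confirming a maximum.

λ̂_MAP = 1.500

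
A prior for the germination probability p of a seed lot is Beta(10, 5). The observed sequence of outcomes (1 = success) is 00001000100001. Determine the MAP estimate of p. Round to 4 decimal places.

p̂_MAP = 0.4444

Prior: Beta(10, 5).
Data: 3 successes in 14 trials (from the sequence). The binomial likelihood contributes p^3(1−p)^11, so the posterior is Beta(10+3, 5+11) = Beta(13, 16).
For Beta(a, b) with a, b > 1 the mode is (a−1)/(a+b−2) = 12/27 ≈ 0.4444.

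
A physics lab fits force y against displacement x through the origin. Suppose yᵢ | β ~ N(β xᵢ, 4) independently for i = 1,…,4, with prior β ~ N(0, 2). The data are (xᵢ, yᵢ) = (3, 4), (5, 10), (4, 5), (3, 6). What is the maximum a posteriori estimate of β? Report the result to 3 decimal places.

β̂_MAP = 1.639

log p(β | y) = −Σ(yᵢ − βxᵢ)²/(2·4) − β²/(2·2) + const.
Setting the derivative to zero: Σxᵢ(yᵢ − βxᵢ)/4 − β/2 = 0, so β = Σxᵢyᵢ / (Σxᵢ² + σ²/τ²).
Σxᵢyᵢ = 3·4 + 5·10 + 4·5 + 3·6 = 100; Σxᵢ² = 59; σ²/τ² = 2.
β̂_MAP = 100 / (59 + 2) = 100/61 ≈ 1.639.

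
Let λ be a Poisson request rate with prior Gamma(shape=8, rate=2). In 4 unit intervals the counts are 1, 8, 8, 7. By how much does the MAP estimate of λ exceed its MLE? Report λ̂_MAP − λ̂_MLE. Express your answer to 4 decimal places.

MAP − MLE = -0.8333

Σxᵢ = 24. Posterior is Gamma(32, 6); MAP = (32−1)/6 = 31/6 ≈ 5.16667.
MLE = x̄ = 24/4 ≈ 6.00000.
Difference = 31/6 − 24/4 = -5/6 ≈ -0.8333.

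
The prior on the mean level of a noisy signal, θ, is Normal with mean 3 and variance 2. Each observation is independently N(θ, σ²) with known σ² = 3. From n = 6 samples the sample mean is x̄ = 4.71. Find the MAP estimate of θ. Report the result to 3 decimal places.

n = 6, x̄ = 4.71.
For a Normal prior and Normal likelihood with known variance, the posterior is Normal; its mode equals its mean, the precision-weighted average.
Prior precision 1/σ₀² = 1/2 = 0.5; data precision n/σ² = 6/3 = 2.
θ̂ = (0.5·3 + 2·4.71) / (0.5 + 2) = 10.92/2.5 = 4.368.

θ̂_MAP = 4.368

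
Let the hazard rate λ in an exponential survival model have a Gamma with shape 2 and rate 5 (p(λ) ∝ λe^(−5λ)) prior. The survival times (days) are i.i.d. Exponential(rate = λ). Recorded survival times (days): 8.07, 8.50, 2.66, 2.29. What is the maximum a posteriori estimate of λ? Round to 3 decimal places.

λ̂_MAP = 0.189

The Exponential(rate=λ) likelihood is ∝ λ^n e^(−λΣtᵢ). Here n = 4 and Σtᵢ = 8.07 + 8.50 + 2.66 + 2.29 = 21.52.
Posterior ∝ λe^(−5λ) · λ^4e^(−21.52λ) = λ^5e^(−26.52λ), i.e. Gamma(6, 26.52).
Mode = (a−1)/b = 5/26.52 ≈ 0.189.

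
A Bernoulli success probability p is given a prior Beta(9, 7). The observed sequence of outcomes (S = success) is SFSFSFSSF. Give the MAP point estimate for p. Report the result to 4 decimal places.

p̂_MAP = 0.5652

Prior: Beta(9, 7).
Data: 5 successes in 9 trials (from the sequence). The binomial likelihood contributes p^5(1−p)^4, so the posterior is Beta(9+5, 7+4) = Beta(14, 11).
For Beta(a, b) with a, b > 1 the mode is (a−1)/(a+b−2) = 13/23 ≈ 0.5652.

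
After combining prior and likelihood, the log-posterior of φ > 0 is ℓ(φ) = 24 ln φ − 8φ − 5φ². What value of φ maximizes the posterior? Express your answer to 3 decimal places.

ℓ'(φ) = 24/φ − 8 − 10φ. Setting this to zero and multiplying by φ: 10φ² + 8φ − 24 = 0.
φ = (−8 + √(8² + 4·10·24)) / (2·10) = (−8 + √1024) / 20 = (−8 + 32)/20 = 6/5.
ℓ''(φ) = −24/φ² − 10 < 0, confirming a maximum.

φ̂_MAP = 1.200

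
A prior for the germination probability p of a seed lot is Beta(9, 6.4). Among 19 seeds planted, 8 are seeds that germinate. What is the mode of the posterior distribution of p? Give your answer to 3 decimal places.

p̂_MAP = 0.494

Prior: Beta(9, 6.4).
Data: 8 successes in 19 trials. The binomial likelihood contributes p^8(1−p)^11, so the posterior is Beta(9+8, 6.4+11) = Beta(17, 17.4).
For Beta(a, b) with a, b > 1 the mode is (a−1)/(a+b−2) = 16/32.4 ≈ 0.494.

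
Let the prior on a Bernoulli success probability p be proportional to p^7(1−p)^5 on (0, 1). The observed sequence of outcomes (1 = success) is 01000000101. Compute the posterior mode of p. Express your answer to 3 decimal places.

The prior density ∝ p^7(1−p)^5 is the kernel of Beta(8, 6).
Data: 3 successes in 11 trials (from the sequence). The binomial likelihood contributes p^3(1−p)^8, so the posterior is Beta(8+3, 6+8) = Beta(11, 14).
For Beta(a, b) with a, b > 1 the mode is (a−1)/(a+b−2) = 10/23 ≈ 0.435.

p̂_MAP = 0.435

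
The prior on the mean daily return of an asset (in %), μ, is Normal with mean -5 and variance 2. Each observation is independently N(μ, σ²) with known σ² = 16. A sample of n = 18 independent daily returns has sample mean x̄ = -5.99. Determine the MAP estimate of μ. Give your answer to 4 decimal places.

μ̂_MAP = -5.6854

n = 18, x̄ = -5.99.
For a Normal prior and Normal likelihood with known variance, the posterior is Normal; its mode equals its mean, the precision-weighted average.
Prior precision 1/σ₀² = 1/2 = 0.5; data precision n/σ² = 18/16 = 1.125.
μ̂ = (0.5·(-5) + 1.125·(-5.99)) / (0.5 + 1.125) = (-9.23875)/1.625 = -7391/1300 ≈ -5.6854.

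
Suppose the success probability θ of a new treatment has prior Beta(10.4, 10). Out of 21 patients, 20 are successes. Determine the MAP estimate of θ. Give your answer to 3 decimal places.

Prior: Beta(10.4, 10).
Data: 20 successes in 21 trials. The binomial likelihood contributes θ^20(1−θ)^1, so the posterior is Beta(10.4+20, 10+1) = Beta(30.4, 11).
For Beta(a, b) with a, b > 1 the mode is (a−1)/(a+b−2) = 29.4/39.4 ≈ 0.746.

θ̂_MAP = 0.746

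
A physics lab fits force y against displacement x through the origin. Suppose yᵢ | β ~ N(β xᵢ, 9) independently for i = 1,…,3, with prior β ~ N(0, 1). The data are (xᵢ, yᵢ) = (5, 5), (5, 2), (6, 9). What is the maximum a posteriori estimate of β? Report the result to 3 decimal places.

β̂_MAP = 0.937

log p(β | y) = −Σ(yᵢ − βxᵢ)²/(2·9) − β²/(2·1) + const.
Setting the derivative to zero: Σxᵢ(yᵢ − βxᵢ)/9 − β/1 = 0, so β = Σxᵢyᵢ / (Σxᵢ² + σ²/τ²).
Σxᵢyᵢ = 5·5 + 5·2 + 6·9 = 89; Σxᵢ² = 86; σ²/τ² = 9.
β̂_MAP = 89 / (86 + 9) = 89/95 ≈ 0.937.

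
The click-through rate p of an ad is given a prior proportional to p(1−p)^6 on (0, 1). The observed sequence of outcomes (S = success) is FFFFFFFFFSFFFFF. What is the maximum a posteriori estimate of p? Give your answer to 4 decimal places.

p̂_MAP = 0.0909

The prior density ∝ p(1−p)^6 is the kernel of Beta(2, 7).
Data: 1 success in 15 trials (from the sequence). The binomial likelihood contributes p(1−p)^14, so the posterior is Beta(2+1, 7+14) = Beta(3, 21).
For Beta(a, b) with a, b > 1 the mode is (a−1)/(a+b−2) = 2/22 ≈ 0.0909.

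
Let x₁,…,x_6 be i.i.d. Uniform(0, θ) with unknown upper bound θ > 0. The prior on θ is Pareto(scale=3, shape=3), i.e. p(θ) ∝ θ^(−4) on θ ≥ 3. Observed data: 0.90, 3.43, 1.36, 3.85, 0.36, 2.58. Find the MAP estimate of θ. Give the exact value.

The Uniform(0, θ) likelihood is θ^(−n) for θ ≥ max(xᵢ), zero otherwise. Here max(xᵢ) = 3.85.
Posterior ∝ θ^(−4) · θ^(−6) = θ^(−10) on θ ≥ max(3, 3.85) = 3.85.
This density is strictly decreasing in θ, so the posterior mode lies at the lower boundary of the support.

θ̂_MAP = 3.85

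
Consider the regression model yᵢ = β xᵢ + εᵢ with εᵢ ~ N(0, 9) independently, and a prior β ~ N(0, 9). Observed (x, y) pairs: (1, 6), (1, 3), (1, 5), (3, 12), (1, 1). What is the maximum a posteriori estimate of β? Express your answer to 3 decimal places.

log p(β | y) = −Σ(yᵢ − βxᵢ)²/(2·9) − β²/(2·9) + const.
Setting the derivative to zero: Σxᵢ(yᵢ − βxᵢ)/9 − β/9 = 0, so β = Σxᵢyᵢ / (Σxᵢ² + σ²/τ²).
Σxᵢyᵢ = 1·6 + 1·3 + 1·5 + 3·12 + 1·1 = 51; Σxᵢ² = 13; σ²/τ² = 1.
β̂_MAP = 51 / (13 + 1) = 51/14 ≈ 3.643.

β̂_MAP = 3.643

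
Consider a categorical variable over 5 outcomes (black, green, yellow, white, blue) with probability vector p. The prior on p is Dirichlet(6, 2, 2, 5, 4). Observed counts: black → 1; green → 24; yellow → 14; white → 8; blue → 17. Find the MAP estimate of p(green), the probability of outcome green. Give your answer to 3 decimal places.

MAP estimate of p(green) = 0.321

The posterior is Dirichlet(αᵢ + nᵢ) = Dirichlet(7, 26, 16, 13, 21).
For a Dirichlet(a₁,…,a_K) with all aᵢ > 1, the mode has j-th component (aⱼ − 1)/(Σaᵢ − K).
Here Σaᵢ = 83 and K = 5, so p(green) = (26 − 1)/(83 − 5) = 25/78 ≈ 0.321.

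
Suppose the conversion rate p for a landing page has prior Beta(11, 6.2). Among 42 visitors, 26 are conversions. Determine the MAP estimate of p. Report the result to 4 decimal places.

Prior: Beta(11, 6.2).
Data: 26 successes in 42 trials. The binomial likelihood contributes p^26(1−p)^16, so the posterior is Beta(11+26, 6.2+16) = Beta(37, 22.2).
For Beta(a, b) with a, b > 1 the mode is (a−1)/(a+b−2) = 36/57.2 ≈ 0.6294.

p̂_MAP = 0.6294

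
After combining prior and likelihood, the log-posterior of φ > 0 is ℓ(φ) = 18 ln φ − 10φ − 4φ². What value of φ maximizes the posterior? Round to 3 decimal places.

φ̂_MAP = 1.000

ℓ'(φ) = 18/φ − 10 − 8φ. Setting this to zero and multiplying by φ: 8φ² + 10φ − 18 = 0.
φ = (−10 + √(10² + 4·8·18)) / (2·8) = (−10 + √676) / 16 = (−10 + 26)/16 = 1.
ℓ''(φ) = −18/φ² − 8 < 0, confirming a maximum.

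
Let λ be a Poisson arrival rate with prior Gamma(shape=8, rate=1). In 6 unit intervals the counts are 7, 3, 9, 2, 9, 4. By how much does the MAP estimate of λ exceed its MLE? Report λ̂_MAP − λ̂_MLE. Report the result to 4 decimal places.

MAP − MLE = 0.1905

Σxᵢ = 34. Posterior is Gamma(42, 7); MAP = (42−1)/7 = 41/7 ≈ 5.85714.
MLE = x̄ = 34/6 ≈ 5.66667.
Difference = 41/7 − 34/6 = 4/21 ≈ 0.1905.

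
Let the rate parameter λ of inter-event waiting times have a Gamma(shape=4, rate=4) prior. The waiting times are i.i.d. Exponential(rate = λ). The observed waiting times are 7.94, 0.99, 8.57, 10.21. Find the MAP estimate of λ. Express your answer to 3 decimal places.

λ̂_MAP = 0.221

The Exponential(rate=λ) likelihood is ∝ λ^n e^(−λΣtᵢ). Here n = 4 and Σtᵢ = 7.94 + 0.99 + 8.57 + 10.21 = 27.71.
Posterior ∝ λ^3e^(−4λ) · λ^4e^(−27.71λ) = λ^7e^(−31.71λ), i.e. Gamma(8, 31.71).
Mode = (a−1)/b = 7/31.71 ≈ 0.221.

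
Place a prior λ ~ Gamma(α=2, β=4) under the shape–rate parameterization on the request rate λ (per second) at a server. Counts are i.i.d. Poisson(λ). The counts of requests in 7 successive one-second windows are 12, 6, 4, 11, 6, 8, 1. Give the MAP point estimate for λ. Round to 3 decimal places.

λ̂_MAP = 4.455

Σxᵢ = 12+6+4+11+6+8+1 = 48, with n = 7.
Posterior ∝ λe^(−4λ) · λ^48e^(−7λ) = λ^49e^(−11λ), i.e. Gamma(shape=50, rate=11).
The mode of a Gamma(a, b) with a ≥ 1 (shape–rate) is (a−1)/b = 49/11 ≈ 4.455.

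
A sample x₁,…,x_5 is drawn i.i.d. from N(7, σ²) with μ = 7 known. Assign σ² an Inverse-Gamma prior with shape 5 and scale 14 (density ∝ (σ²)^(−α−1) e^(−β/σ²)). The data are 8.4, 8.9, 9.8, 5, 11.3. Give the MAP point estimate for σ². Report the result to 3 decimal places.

σ̂²_MAP = 3.759

Sum of squared deviations about the known mean: SS = (8.4−7)² + (8.9−7)² + (9.8−7)² + (5−7)² + (11.3−7)² = 35.9.
The Normal likelihood contributes (σ²)^(−n/2) exp(−SS/(2σ²)), so the posterior is Inverse-Gamma(α + n/2, β + SS/2) = Inverse-Gamma(7.5, 31.95).
The mode of Inverse-Gamma(a, b) is b/(a+1) = 31.95/8.5 ≈ 3.759.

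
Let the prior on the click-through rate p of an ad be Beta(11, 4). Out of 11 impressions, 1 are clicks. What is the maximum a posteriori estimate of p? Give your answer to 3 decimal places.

p̂_MAP = 0.458

Prior: Beta(11, 4).
Data: 1 success in 11 trials. The binomial likelihood contributes p(1−p)^10, so the posterior is Beta(11+1, 4+10) = Beta(12, 14).
For Beta(a, b) with a, b > 1 the mode is (a−1)/(a+b−2) = 11/24 ≈ 0.458.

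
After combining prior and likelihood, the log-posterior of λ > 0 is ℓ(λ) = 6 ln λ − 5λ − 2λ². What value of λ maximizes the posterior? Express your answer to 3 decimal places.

ℓ'(λ) = 6/λ − 5 − 4λ. Setting this to zero and multiplying by λ: 4λ² + 5λ − 6 = 0.
λ = (−5 + √(5² + 4·4·6)) / (2·4) = (−5 + √121) / 8 = (−5 + 11)/8 = 3/4.
ℓ''(λ) = −6/λ² − 4 < 0, confirming a maximum.

λ̂_MAP = 0.750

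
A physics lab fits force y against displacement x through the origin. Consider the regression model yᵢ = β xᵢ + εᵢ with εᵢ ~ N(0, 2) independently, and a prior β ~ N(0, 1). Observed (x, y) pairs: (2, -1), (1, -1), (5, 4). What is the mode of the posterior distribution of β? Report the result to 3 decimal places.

β̂_MAP = 0.531

log p(β | y) = −Σ(yᵢ − βxᵢ)²/(2·2) − β²/(2·1) + const.
Setting the derivative to zero: Σxᵢ(yᵢ − βxᵢ)/2 − β/1 = 0, so β = Σxᵢyᵢ / (Σxᵢ² + σ²/τ²).
Σxᵢyᵢ = 2·(-1) + 1·(-1) + 5·4 = 17; Σxᵢ² = 30; σ²/τ² = 2.
β̂_MAP = 17 / (30 + 2) = 17/32 ≈ 0.531.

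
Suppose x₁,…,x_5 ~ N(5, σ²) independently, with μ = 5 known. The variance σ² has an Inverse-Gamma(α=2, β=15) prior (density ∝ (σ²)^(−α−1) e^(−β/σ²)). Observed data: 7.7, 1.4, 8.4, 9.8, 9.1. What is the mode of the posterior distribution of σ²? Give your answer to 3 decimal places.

σ̂²_MAP = 9.242

Sum of squared deviations about the known mean: SS = (7.7−5)² + (1.4−5)² + (8.4−5)² + (9.8−5)² + (9.1−5)² = 71.66.
The Normal likelihood contributes (σ²)^(−n/2) exp(−SS/(2σ²)), so the posterior is Inverse-Gamma(α + n/2, β + SS/2) = Inverse-Gamma(4.5, 50.83).
The mode of Inverse-Gamma(a, b) is b/(a+1) = 50.83/5.5 ≈ 9.242.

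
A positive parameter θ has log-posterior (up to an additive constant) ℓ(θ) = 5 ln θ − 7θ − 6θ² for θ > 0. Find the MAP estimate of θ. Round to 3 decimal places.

θ̂_MAP = 0.417

ℓ'(θ) = 5/θ − 7 − 12θ. Setting this to zero and multiplying by θ: 12θ² + 7θ − 5 = 0.
θ = (−7 + √(7² + 4·12·5)) / (2·12) = (−7 + √289) / 24 = (−7 + 17)/24 = 5/12.
ℓ''(θ) = −5/θ² − 12 < 0, confirming a maximum.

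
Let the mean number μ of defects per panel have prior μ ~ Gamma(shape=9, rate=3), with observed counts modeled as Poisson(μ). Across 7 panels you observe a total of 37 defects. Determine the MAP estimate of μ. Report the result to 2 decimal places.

μ̂_MAP = 4.50

Σxᵢ = 37, n = 7.
Posterior ∝ μ^8e^(−3μ) · μ^37e^(−7μ) = μ^45e^(−10μ), i.e. Gamma(shape=46, rate=10).
The mode of a Gamma(a, b) with a ≥ 1 (shape–rate) is (a−1)/b = 45/10 ≈ 4.50.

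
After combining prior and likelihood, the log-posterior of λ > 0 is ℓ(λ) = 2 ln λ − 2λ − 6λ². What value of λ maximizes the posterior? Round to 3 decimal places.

ℓ'(λ) = 2/λ − 2 − 12λ. Setting this to zero and multiplying by λ: 12λ² + 2λ − 2 = 0.
λ = (−2 + √(2² + 4·12·2)) / (2·12) = (−2 + √100) / 24 = (−2 + 10)/24 = 1/3.
ℓ''(λ) = −2/λ² − 12 < 0, confirming a maximum.

λ̂_MAP = 0.333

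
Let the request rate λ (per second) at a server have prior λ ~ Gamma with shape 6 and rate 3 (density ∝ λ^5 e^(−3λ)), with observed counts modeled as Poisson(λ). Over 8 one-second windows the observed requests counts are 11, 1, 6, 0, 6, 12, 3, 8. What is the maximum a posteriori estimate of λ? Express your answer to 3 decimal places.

Σxᵢ = 11+1+6+0+6+12+3+8 = 47, with n = 8.
Posterior ∝ λ^5e^(−3λ) · λ^47e^(−8λ) = λ^52e^(−11λ), i.e. Gamma(shape=53, rate=11).
The mode of a Gamma(a, b) with a ≥ 1 (shape–rate) is (a−1)/b = 52/11 ≈ 4.727.

λ̂_MAP = 4.727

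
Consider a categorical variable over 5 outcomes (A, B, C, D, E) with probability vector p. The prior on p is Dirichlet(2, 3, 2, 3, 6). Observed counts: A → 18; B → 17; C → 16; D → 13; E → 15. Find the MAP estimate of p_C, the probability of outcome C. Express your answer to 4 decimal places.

MAP estimate of p_C = 0.1889

The posterior is Dirichlet(αᵢ + nᵢ) = Dirichlet(20, 20, 18, 16, 21).
For a Dirichlet(a₁,…,a_K) with all aᵢ > 1, the mode has j-th component (aⱼ − 1)/(Σaᵢ − K).
Here Σaᵢ = 95 and K = 5, so p_C = (18 − 1)/(95 − 5) = 17/90 ≈ 0.1889.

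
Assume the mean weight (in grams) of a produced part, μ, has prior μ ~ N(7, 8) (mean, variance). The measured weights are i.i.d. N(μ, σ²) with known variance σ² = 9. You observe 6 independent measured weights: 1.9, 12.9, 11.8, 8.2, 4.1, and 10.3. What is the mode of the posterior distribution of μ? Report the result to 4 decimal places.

n = 6; x̄ = (1.9 + 12.9 + 11.8 + 8.2 + 4.1 + 10.3)/6 = 49.2/6 = 8.2.
For a Normal prior and Normal likelihood with known variance, the posterior is Normal; its mode equals its mean, the precision-weighted average.
Prior precision 1/σ₀² = 1/8 = 0.125; data precision n/σ² = 6/9 = 2/3.
μ̂ = (0.125·7 + (2/3)·8.2) / (0.125 + 2/3) = (761/120)/(19/24) = 761/95 ≈ 8.0105.

μ̂_MAP = 8.0105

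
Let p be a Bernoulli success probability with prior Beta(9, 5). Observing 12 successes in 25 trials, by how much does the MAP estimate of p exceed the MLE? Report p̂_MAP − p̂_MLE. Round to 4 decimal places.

MAP − MLE = 0.0605

Posterior is Beta(21, 18); MAP = (21−1)/(39−2) = 20/37 ≈ 0.54054.
MLE ignores the prior: p̂_MLE = k/n = 12/25 ≈ 0.48000.
Difference = 20/37 − 12/25 = 56/925 ≈ 0.0605.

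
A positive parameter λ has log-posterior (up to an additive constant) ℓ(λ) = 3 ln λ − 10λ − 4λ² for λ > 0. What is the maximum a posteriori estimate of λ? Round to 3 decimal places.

λ̂_MAP = 0.250

ℓ'(λ) = 3/λ − 10 − 8λ. Setting this to zero and multiplying by λ: 8λ² + 10λ − 3 = 0.
λ = (−10 + √(10² + 4·8·3)) / (2·8) = (−10 + √196) / 16 = (−10 + 14)/16 = 1/4.
ℓ''(λ) = −3/λ² − 8 < 0, confirming a maximum.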